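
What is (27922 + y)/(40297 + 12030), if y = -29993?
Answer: -2071/52327 ≈ -0.039578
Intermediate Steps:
(27922 + y)/(40297 + 12030) = (27922 - 29993)/(40297 + 12030) = -2071/52327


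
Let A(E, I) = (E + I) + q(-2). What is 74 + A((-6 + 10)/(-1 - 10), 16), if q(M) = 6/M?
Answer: 953/11 ≈ 86.636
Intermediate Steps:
A(E, I) = -3 + E + I (A(E, I) = (E + I) + 6/(-2) = (E + I) + 6*(-½) = (E + I) - 3 = -3 + E + I)
74 + A((-6 + 10)/(-1 - 10), 16) = 74 + (-3 + (-6 + 10)/(-1 - 10) + 16) = 74 + (-3 + 4/(-11) + 16) = 74 + (-3 + 4*(-1/11) + 16) = 74 + (-3 - 4/11 + 16) = 74 + 139/11 = 953/11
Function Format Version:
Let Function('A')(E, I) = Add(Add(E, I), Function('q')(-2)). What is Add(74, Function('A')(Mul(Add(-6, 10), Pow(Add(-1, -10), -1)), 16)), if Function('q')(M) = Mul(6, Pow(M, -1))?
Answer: Rational(953, 11) ≈ 86.636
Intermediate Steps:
Function('A')(E, I) = Add(-3, E, I) (Function('A')(E, I) = Add(Add(E, I), Mul(6, Pow(-2, -1))) = Add(Add(E, I), Mul(6, Rational(-1, 2))) = Add(Add(E, I), -3) = Add(-3, E, I))
Add(74, Function('A')(Mul(Add(-6, 10), Pow(Add(-1, -10), -1)), 16)) = Add(74, Add(-3, Mul(Add(-6, 10), Pow(Add(-1, -10), -1)), 16)) = Add(74, Add(-3, Mul(4, Pow(-11, -1)), 16)) = Add(74, Add(-3, Mul(4, Rational(-1, 11)), 16)) = Add(74, Add(-3, Rational(-4, 11), 16)) = Add(74, Rational(139, 11)) = Rational(953, 11)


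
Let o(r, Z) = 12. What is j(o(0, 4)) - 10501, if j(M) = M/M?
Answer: -10500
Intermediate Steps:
j(M) = 1
j(o(0, 4)) - 10501 = 1 - 10501 = -10500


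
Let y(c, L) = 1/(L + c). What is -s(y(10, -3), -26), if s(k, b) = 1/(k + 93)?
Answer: -7/652 ≈ -0.010736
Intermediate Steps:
s(k, b) = 1/(93 + k)
-s(y(10, -3), -26) = -1/(93 + 1/(-3 + 10)) = -1/(93 + 1/7) = -1/652/7 = -1*7/652 = -7/652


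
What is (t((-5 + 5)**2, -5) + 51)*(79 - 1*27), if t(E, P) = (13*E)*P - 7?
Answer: 2288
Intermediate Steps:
t(E, P) = -7 + 13*E*P (t(E, P) = 13*E*P - 7 = -7 + 13*E*P)
(t((-5 + 5)**2, -5) + 51)*(79 - 1*27) = ((-7 + 13*(-5 + 5)**2*(-5)) + 51)*(79 - 1*27) = ((-7 + 13*0**2*(-5)) + 51)*(79 - 27) = ((-7 + 13*0*(-5)) + 51)*52 = ((-7 + 0) + 51)*52 = (-7 + 51)*52 = 44*52 = 2288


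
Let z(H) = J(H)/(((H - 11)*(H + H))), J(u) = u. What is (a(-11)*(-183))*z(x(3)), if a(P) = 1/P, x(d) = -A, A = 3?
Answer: -183/308 ≈ -0.59416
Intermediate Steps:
x(d) = -3 (x(d) = -1*3 = -3)
z(H) = 1/(2*(-11 + H)) (z(H) = H/(((H - 11)*(H + H))) = H/(((-11 + H)*(2*H))) = H/((2*H*(-11 + H))) = H*(1/(2*H*(-11 + H))) = 1/(2*(-11 + H)))
(a(-11)*(-183))*z(x(3)) = (-183/(-11))*(1/(2*(-11 - 3))) = (-1/11*(-183))*((½)/(-14)) = 183*((½)*(-1/14))/11 = (183/11)*(-1/28) = -183/308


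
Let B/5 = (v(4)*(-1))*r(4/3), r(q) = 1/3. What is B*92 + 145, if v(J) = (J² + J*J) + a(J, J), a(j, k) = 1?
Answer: -4915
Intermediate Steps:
r(q) = ⅓
v(J) = 1 + 2*J² (v(J) = (J² + J*J) + 1 = (J² + J²) + 1 = 2*J² + 1 = 1 + 2*J²)
B = -55 (B = 5*(((1 + 2*4²)*(-1))*(⅓)) = 5*(((1 + 2*16)*(-1))*(⅓)) = 5*(((1 + 32)*(-1))*(⅓)) = 5*((33*(-1))*(⅓)) = 5*(-33*⅓) = 5*(-11) = -55)
B*92 + 145 = -55*92 + 145 = -5060 + 145 = -4915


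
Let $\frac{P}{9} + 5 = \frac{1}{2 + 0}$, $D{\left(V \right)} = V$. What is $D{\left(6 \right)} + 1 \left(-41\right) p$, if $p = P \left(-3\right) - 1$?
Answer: $- \frac{9869}{2} \approx -4934.5$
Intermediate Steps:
$P = - \frac{81}{2}$ ($P = -45 + \frac{9}{2 + 0} = -45 + \frac{9}{2} = - \frac{81}{2} \approx -40.5$)
$p = \frac{241}{2}$ ($p = \left(- \frac{81}{2}\right) \left(-3\right) - 1 = \frac{243}{2} - 1 = \frac{241}{2} \approx 120.5$)
$D{\left(6 \right)} + 1 \left(-41\right) p = 6 + 1 \left(-41\right) \frac{241}{2} = 6 - \frac{9881}{2} = - \frac{9869}{2}$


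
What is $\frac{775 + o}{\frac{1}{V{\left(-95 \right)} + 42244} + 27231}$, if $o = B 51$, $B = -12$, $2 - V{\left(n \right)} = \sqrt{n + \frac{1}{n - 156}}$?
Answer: $\frac{1988365087178883984}{332178955435794716585} - \frac{163 i \sqrt{5985346}}{332178955435794716585} \approx 0.0059858 - 1.2005 \cdot 10^{-15} i$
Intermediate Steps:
$V{\left(n \right)} = 2 - \sqrt{n + \frac{1}{-156 + n}}$ ($V{\left(n \right)} = 2 - \sqrt{n + \frac{1}{n - 156}} = 2 - \sqrt{n + \frac{1}{-156 + n}}$)
$o = -612$ ($o = \left(-12\right) 51 = -612$)
$\frac{775 + o}{\frac{1}{V{\left(-95 \right)} + 42244} + 27231} = \frac{775 - 612}{\frac{1}{\left(2 - \sqrt{\frac{1 - 95 \left(-156 - 95\right)}{-156 - 95}}\right) + 42244} + 27231} = \frac{163}{\frac{1}{\left(2 - \sqrt{\frac{1 - -23845}{-251}}\right) + 42244} + 27231} = \frac{163}{\frac{1}{\left(2 - \sqrt{- \frac{1 + 23845}{251}}\right) + 42244} + 27231} = \frac{163}{\frac{1}{\left(2 - \sqrt{\left(- \frac{1}{251}\right) 23846}\right) + 42244} + 27231} = \frac{163}{\frac{1}{\left(2 - \sqrt{- \frac{23846}{251}}\right) + 42244} + 27231} = \frac{163}{\frac{1}{\left(2 - \frac{i \sqrt{5985346}}{251}\right) + 42244} + 27231} = \frac{163}{\frac{1}{42246 - \frac{i \sqrt{5985346}}{251}} + 27231} = \frac{163}{27231 + \frac{1}{42246 - \frac{i \sqrt{5985346}}{251}}}$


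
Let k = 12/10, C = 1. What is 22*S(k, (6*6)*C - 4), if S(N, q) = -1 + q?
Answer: 682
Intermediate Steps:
k = 6/5 (k = 12*(1/10) = 6/5 ≈ 1.2000)
22*S(k, (6*6)*C - 4) = 22*(-1 + ((6*6)*1 - 4)) = 22*(-1 + (36*1 - 4)) = 22*(-1 + (36 - 4)) = 22*(-1 + 32) = 22*31 = 682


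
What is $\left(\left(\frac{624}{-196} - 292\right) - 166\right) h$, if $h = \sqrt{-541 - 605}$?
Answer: $- \frac{22598 i \sqrt{1146}}{49} \approx - 15612.0 i$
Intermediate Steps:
$h = i \sqrt{1146}$ ($h = \sqrt{-1146} = i \sqrt{1146} \approx 33.853 i$)
$\left(\left(\frac{624}{-196} - 292\right) - 166\right) h = \left(\left(\frac{624}{-196} - 292\right) - 166\right) i \sqrt{1146} = \left(\left(624 \left(- \frac{1}{196}\right) - 292\right) - 166\right) i \sqrt{1146} = \left(\left(- \frac{156}{49} - 292\right) - 166\right) i \sqrt{1146} = \left(- \frac{14464}{49} - 166\right) i \sqrt{1146} = - \frac{22598 i \sqrt{1146}}{49}$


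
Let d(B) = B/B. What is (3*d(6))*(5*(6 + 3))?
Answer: 135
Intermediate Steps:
d(B) = 1
(3*d(6))*(5*(6 + 3)) = (3*1)*(5*(6 + 3)) = 3*(5*9) = 3*45 = 135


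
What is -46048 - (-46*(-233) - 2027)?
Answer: -54739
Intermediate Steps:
-46048 - (-46*(-233) - 2027) = -46048 - (10718 - 2027) = -46048 - 1*8691 = -46048 - 8691 = -54739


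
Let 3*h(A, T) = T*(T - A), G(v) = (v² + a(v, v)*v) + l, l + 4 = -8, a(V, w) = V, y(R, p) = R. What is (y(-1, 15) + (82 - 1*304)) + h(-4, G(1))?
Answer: -203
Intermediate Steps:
l = -12 (l = -4 - 8 = -12)
G(v) = -12 + 2*v² (G(v) = (v² + v*v) - 12 = (v² + v²) - 12 = 2*v² - 12 = -12 + 2*v²)
h(A, T) = T*(T - A)/3 (h(A, T) = (T*(T - A))/3 = T*(T - A)/3)
(y(-1, 15) + (82 - 1*304)) + h(-4, G(1)) = (-1 + (82 - 1*304)) + (-12 + 2*1²)*((-12 + 2*1²) - 1*(-4))/3 = (-1 + (82 - 304)) + (-12 + 2*1)*((-12 + 2*1) + 4)/3 = (-1 - 222) + (-12 + 2)*((-12 + 2) + 4)/3 = -223 + (⅓)*(-10)*(-10 + 4) = -223 + (⅓)*(-10)*(-6) = -223 + 20 = -203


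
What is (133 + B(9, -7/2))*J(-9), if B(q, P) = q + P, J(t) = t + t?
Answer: -2493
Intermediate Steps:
J(t) = 2*t
B(q, P) = P + q
(133 + B(9, -7/2))*J(-9) = (133 + (-7/2 + 9))*(2*(-9)) = (133 + (-7*½ + 9))*(-18) = (133 + (-7/2 + 9))*(-18) = (133 + 11/2)*(-18) = (277/2)*(-18) = -2493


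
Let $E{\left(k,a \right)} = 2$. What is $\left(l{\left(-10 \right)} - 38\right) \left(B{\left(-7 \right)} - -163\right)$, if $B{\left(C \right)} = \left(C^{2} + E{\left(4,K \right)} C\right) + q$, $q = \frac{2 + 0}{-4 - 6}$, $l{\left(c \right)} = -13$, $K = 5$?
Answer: $- \frac{50439}{5} \approx -10088.0$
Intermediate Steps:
$q = - \frac{1}{5}$ ($q = \frac{2}{-10} = 2 \left(- \frac{1}{10}\right) = - \frac{1}{5} \approx -0.2$)
$B{\left(C \right)} = - \frac{1}{5} + C^{2} + 2 C$ ($B{\left(C \right)} = \left(C^{2} + 2 C\right) - \frac{1}{5} = - \frac{1}{5} + C^{2} + 2 C$)
$\left(l{\left(-10 \right)} - 38\right) \left(B{\left(-7 \right)} - -163\right) = \left(-13 - 38\right) \left(\left(- \frac{1}{5} + \left(-7\right)^{2} + 2 \left(-7\right)\right) - -163\right) = - 51 \left(\left(- \frac{1}{5} + 49 - 14\right) + 163\right) = - 51 \left(\frac{174}{5} + 163\right) = \left(-51\right) \frac{989}{5} = - \frac{50439}{5}$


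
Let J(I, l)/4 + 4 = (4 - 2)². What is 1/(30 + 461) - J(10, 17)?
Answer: 1/491 ≈ 0.0020367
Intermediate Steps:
J(I, l) = 0 (J(I, l) = -16 + 4*(4 - 2)² = -16 + 4*2² = -16 + 4*4 = -16 + 16 = 0)
1/(30 + 461) - J(10, 17) = 1/(30 + 461) - 1*0 = 1/491 + 0 = 1/491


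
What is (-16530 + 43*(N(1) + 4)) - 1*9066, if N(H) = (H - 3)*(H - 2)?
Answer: -25338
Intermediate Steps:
N(H) = (-3 + H)*(-2 + H)
(-16530 + 43*(N(1) + 4)) - 1*9066 = (-16530 + 43*((6 + 1² - 5*1) + 4)) - 1*9066 = (-16530 + 43*((6 + 1 - 5) + 4)) - 9066 = (-16530 + 43*(2 + 4)) - 9066 = (-16530 + 43*6) - 9066 = (-16530 + 258) - 9066 = -16272 - 9066 = -25338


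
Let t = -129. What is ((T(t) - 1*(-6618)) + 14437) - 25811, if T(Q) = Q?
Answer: -4885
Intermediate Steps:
((T(t) - 1*(-6618)) + 14437) - 25811 = ((-129 - 1*(-6618)) + 14437) - 25811 = ((-129 + 6618) + 14437) - 25811 = (6489 + 14437) - 25811 = 20926 - 25811 = -4885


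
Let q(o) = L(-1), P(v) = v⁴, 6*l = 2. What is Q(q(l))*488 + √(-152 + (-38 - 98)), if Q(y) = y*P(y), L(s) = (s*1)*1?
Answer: -488 + 12*I*√2 ≈ -488.0 + 16.971*I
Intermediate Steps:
l = ⅓ (l = (⅙)*2 = ⅓ ≈ 0.33333)
L(s) = s (L(s) = s*1 = s)
q(o) = -1
Q(y) = y⁵ (Q(y) = y*y⁴ = y⁵)
Q(q(l))*488 + √(-152 + (-38 - 98)) = (-1)⁵*488 + √(-152 + (-38 - 98)) = -1*488 + √(-152 - 136) = -488 + √(-288) = -488 + 12*I*√2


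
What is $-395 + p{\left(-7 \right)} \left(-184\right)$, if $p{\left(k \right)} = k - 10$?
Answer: $2733$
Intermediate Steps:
$p{\left(k \right)} = -10 + k$
$-395 + p{\left(-7 \right)} \left(-184\right) = -395 + \left(-10 - 7\right) \left(-184\right) = -395 - -3128 = -395 + 3128 = 2733$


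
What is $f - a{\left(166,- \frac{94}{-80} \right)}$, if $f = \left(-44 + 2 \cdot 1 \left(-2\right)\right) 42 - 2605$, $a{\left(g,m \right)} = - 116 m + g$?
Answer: $- \frac{46507}{10} \approx -4650.7$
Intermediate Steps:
$a{\left(g,m \right)} = g - 116 m$
$f = -4621$ ($f = \left(-44 + 2 \left(-2\right)\right) 42 - 2605 = \left(-44 - 4\right) 42 - 2605 = \left(-48\right) 42 - 2605 = -2016 - 2605 = -4621$)
$f - a{\left(166,- \frac{94}{-80} \right)} = -4621 - \left(166 - 116 \left(- \frac{94}{-80}\right)\right) = -4621 - \left(166 - 116 \left(\left(-94\right) \left(- \frac{1}{80}\right)\right)\right) = -4621 - \left(166 - \frac{1363}{10}\right) = -4621 - \frac{297}{10} = - \frac{46507}{10}$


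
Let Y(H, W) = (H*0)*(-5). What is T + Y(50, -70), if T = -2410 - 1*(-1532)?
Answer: -878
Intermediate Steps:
Y(H, W) = 0 (Y(H, W) = 0*(-5) = 0)
T = -878 (T = -2410 + 1532 = -878)
T + Y(50, -70) = -878 + 0 = -878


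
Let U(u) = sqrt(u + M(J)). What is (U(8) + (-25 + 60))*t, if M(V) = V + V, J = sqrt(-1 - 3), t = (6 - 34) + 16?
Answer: -420 - 24*sqrt(2 + I) ≈ -454.93 - 8.2455*I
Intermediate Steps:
t = -12 (t = -28 + 16 = -12)
J = 2*I (J = sqrt(-4) = 2*I ≈ 2.0*I)
M(V) = 2*V
U(u) = sqrt(u + 4*I) (U(u) = sqrt(u + 2*(2*I)) = sqrt(u + 4*I))
(U(8) + (-25 + 60))*t = (sqrt(8 + 4*I) + (-25 + 60))*(-12) = (sqrt(8 + 4*I) + 35)*(-12) = (35 + sqrt(8 + 4*I))*(-12) = -420 - 12*sqrt(8 + 4*I)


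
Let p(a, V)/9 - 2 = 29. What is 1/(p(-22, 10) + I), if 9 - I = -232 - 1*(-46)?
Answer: 1/474 ≈ 0.0021097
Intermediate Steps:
p(a, V) = 279 (p(a, V) = 18 + 9*29 = 18 + 261 = 279)
I = 195 (I = 9 - (-232 - 1*(-46)) = 9 - (-232 + 46) = 9 - 1*(-186) = 9 + 186 = 195)
1/(p(-22, 10) + I) = 1/(279 + 195) = 1/474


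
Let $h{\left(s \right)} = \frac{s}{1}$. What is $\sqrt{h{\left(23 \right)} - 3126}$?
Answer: $i \sqrt{3103} \approx 55.705 i$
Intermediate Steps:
$h{\left(s \right)} = s$ ($h{\left(s \right)} = s 1 = s$)
$\sqrt{h{\left(23 \right)} - 3126} = \sqrt{23 - 3126} = \sqrt{-3103} = i \sqrt{3103}$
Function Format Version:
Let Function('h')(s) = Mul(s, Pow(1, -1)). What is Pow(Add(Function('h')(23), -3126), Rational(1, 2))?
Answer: Mul(I, Pow(3103, Rational(1, 2))) ≈ Mul(55.705, I)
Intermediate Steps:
Function('h')(s) = s (Function('h')(s) = Mul(s, 1) = s)
Pow(Add(Function('h')(23), -3126), Rational(1, 2)) = Pow(Add(23, -3126), Rational(1, 2)) = Pow(-3103, Rational(1, 2)) = Mul(I, Pow(3103, Rational(1, 2)))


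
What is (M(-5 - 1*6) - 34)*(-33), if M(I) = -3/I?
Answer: 1113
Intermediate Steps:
(M(-5 - 1*6) - 34)*(-33) = (-3/(-5 - 1*6) - 34)*(-33) = (-3/(-5 - 6) - 34)*(-33) = (-3/(-11) - 34)*(-33) = (-3*(-1/11) - 34)*(-33) = (3/11 - 34)*(-33) = -371/11*(-33) = 1113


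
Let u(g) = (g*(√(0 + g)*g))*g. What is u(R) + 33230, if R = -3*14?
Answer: 33230 - 74088*I*√42 ≈ 33230.0 - 4.8015e+5*I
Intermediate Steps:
R = -42 (R = -1*42 = -42)
u(g) = g^(7/2) (u(g) = (g*(√g*g))*g = (g*g^(3/2))*g = g^(5/2)*g = g^(7/2))
u(R) + 33230 = (-42)^(7/2) + 33230 = -74088*I*√42 + 33230 = 33230 - 74088*I*√42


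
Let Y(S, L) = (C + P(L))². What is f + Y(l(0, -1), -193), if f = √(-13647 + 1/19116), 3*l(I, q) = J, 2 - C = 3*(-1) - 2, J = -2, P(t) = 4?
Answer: 121 + I*√15391687009/1062 ≈ 121.0 + 116.82*I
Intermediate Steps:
C = 7 (C = 2 - (3*(-1) - 2) = 2 - (-3 - 2) = 2 - 1*(-5) = 2 + 5 = 7)
l(I, q) = -⅔ (l(I, q) = (⅓)*(-2) = -⅔)
f = I*√15391687009/1062 (f = √(-13647 + 1/19116) = √(-260876051/19116) = I*√15391687009/1062 ≈ 116.82*I)
Y(S, L) = 121 (Y(S, L) = (7 + 4)² = 11² = 121)
f + Y(l(0, -1), -193) = I*√15391687009/1062 + 121 = 121 + I*√15391687009/1062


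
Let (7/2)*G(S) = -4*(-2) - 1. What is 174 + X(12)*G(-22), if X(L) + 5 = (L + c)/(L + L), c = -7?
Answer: 1973/12 ≈ 164.42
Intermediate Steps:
G(S) = 2 (G(S) = 2*(-4*(-2) - 1)/7 = 2*(8 - 1)/7 = (2/7)*7 = 2)
X(L) = -5 + (-7 + L)/(2*L) (X(L) = -5 + (L - 7)/(L + L) = -5 + (-7 + L)/((2*L)) = -5 + (-7 + L)*(1/(2*L)) = -5 + (-7 + L)/(2*L))
174 + X(12)*G(-22) = 174 + ((½)*(-7 - 9*12)/12)*2 = 174 + ((½)*(1/12)*(-7 - 108))*2 = 174 + ((½)*(1/12)*(-115))*2 = 174 - 115/24*2 = 174 - 115/12 = 1973/12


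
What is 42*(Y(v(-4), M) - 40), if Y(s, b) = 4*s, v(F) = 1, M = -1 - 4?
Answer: -1512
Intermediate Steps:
M = -5
42*(Y(v(-4), M) - 40) = 42*(4*1 - 40) = 42*(4 - 40) = 42*(-36) = -1512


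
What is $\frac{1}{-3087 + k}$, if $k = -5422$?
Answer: $- \frac{1}{8509} \approx -0.00011752$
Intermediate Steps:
$\frac{1}{-3087 + k} = \frac{1}{-3087 - 5422} = \frac{1}{-8509} = - \frac{1}{8509}$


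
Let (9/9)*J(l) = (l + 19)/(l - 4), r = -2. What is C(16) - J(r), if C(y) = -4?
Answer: -7/6 ≈ -1.1667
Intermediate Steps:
J(l) = (19 + l)/(-4 + l) (J(l) = (l + 19)/(l - 4) = (19 + l)/(-4 + l))
C(16) - J(r) = -4 - (19 - 2)/(-4 - 2) = -4 - 17/(-6) = -4 - (-1)*17/6 = -4 - 1*(-17/6) = -4 + 17/6 = -7/6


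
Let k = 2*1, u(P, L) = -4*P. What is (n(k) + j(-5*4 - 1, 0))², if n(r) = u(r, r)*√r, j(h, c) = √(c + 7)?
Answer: 135 - 16*√14 ≈ 75.134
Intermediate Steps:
k = 2
j(h, c) = √(7 + c)
n(r) = -4*r^(3/2) (n(r) = (-4*r)*√r = -4*r^(3/2))
(n(k) + j(-5*4 - 1, 0))² = (-8*√2 + √(7 + 0))² = (-8*√2 + √7)² = (√7 - 8*√2)²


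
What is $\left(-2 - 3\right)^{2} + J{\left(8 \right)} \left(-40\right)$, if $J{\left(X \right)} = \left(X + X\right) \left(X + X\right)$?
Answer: $-10215$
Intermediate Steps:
$J{\left(X \right)} = 4 X^{2}$ ($J{\left(X \right)} = 2 X 2 X = 4 X^{2}$)
$\left(-2 - 3\right)^{2} + J{\left(8 \right)} \left(-40\right) = \left(-2 - 3\right)^{2} + 4 \cdot 8^{2} \left(-40\right) = \left(-5\right)^{2} + 4 \cdot 64 \left(-40\right) = 25 + 256 \left(-40\right) = 25 - 10240 = -10215$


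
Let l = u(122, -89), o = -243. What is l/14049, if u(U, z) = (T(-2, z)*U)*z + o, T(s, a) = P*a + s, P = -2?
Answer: -1911251/14049 ≈ -136.04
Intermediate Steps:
T(s, a) = s - 2*a (T(s, a) = -2*a + s = s - 2*a)
u(U, z) = -243 + U*z*(-2 - 2*z) (u(U, z) = ((-2 - 2*z)*U)*z - 243 = (U*(-2 - 2*z))*z - 243 = U*z*(-2 - 2*z) - 243 = -243 + U*z*(-2 - 2*z))
l = -1911251 (l = -243 - 2*122*(-89)*(1 - 89) = -243 - 2*122*(-89)*(-88) = -243 - 1911008 = -1911251)
l/14049 = -1911251/14049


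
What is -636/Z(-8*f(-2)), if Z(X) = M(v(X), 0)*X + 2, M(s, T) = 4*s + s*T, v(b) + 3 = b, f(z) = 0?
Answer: -318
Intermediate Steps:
v(b) = -3 + b
M(s, T) = 4*s + T*s
Z(X) = 2 + X*(-12 + 4*X) (Z(X) = ((-3 + X)*(4 + 0))*X + 2 = ((-3 + X)*4)*X + 2 = (-12 + 4*X)*X + 2 = X*(-12 + 4*X) + 2 = 2 + X*(-12 + 4*X))
-636/Z(-8*f(-2)) = -636/(2 + 4*(-8*0)*(-3 - 8*0)) = -636/(2 + 4*0*(-3 + 0)) = -636/(2 + 4*0*(-3)) = -636/(2 + 0) = -636/2 = -636*1/2 = -318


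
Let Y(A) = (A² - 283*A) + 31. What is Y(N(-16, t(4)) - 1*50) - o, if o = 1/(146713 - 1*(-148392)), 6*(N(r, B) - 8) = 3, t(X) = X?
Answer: 15933014051/1180420 ≈ 13498.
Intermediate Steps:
N(r, B) = 17/2 (N(r, B) = 8 + (⅙)*3 = 8 + ½ = 17/2)
Y(A) = 31 + A² - 283*A
o = 1/295105 (o = 1/(146713 + 148392) = 1/295105 ≈ 3.3886e-6)
Y(N(-16, t(4)) - 1*50) - o = (31 + (17/2 - 1*50)² - 283*(17/2 - 1*50)) - 1*1/295105 = (31 + (17/2 - 50)² - 283*(17/2 - 50)) - 1/295105 = (31 + (-83/2)² - 283*(-83/2)) - 1/295105 = (31 + 6889/4 + 23489/2) - 1/295105 = 53991/4 - 1/295105 = 15933014051/1180420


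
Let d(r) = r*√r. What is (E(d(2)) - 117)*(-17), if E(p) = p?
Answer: 1989 - 34*√2 ≈ 1940.9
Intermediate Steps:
d(r) = r^(3/2)
(E(d(2)) - 117)*(-17) = (2^(3/2) - 117)*(-17) = (2*√2 - 117)*(-17) = (-117 + 2*√2)*(-17) = 1989 - 34*√2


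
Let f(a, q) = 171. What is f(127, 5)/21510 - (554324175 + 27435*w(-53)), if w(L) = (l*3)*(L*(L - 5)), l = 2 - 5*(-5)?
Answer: -17651284210331/2390 ≈ -7.3855e+9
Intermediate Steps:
l = 27 (l = 2 + 25 = 27)
w(L) = 81*L*(-5 + L) (w(L) = (27*3)*(L*(L - 5)) = 81*(L*(-5 + L)) = 81*L*(-5 + L))
f(127, 5)/21510 - (554324175 + 27435*w(-53)) = 171/21510 - 27435/(1/(20205 + 81*(-53)*(-5 - 53))) = 171*(1/21510) - 27435/(1/(20205 + 81*(-53)*(-58))) = 19/2390 - 27435/(1/(20205 + 248994)) = 19/2390 - 27435/(1/269199) = 19/2390 - 27435/1/269199 = 19/2390 - 27435*269199 = 19/2390 - 7385474565 = -17651284210331/2390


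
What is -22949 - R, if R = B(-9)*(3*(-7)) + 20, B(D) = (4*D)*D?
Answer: -16165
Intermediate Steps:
B(D) = 4*D**2
R = -6784 (R = (4*(-9)**2)*(3*(-7)) + 20 = (4*81)*(-21) + 20 = 324*(-21) + 20 = -6804 + 20 = -6784)
-22949 - R = -22949 - 1*(-6784) = -22949 + 6784 = -16165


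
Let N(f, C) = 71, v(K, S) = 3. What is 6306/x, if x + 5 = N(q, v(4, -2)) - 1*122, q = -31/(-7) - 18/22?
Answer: -3153/28 ≈ -112.61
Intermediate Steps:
q = 278/77 (q = -31*(-⅐) - 18*1/22 = 31/7 - 9/11 = 278/77 ≈ 3.6104)
x = -56 (x = -5 + (71 - 1*122) = -5 + (71 - 122) = -5 - 51 = -56)
6306/x = 6306/(-56) = 6306*(-1/56) = -3153/28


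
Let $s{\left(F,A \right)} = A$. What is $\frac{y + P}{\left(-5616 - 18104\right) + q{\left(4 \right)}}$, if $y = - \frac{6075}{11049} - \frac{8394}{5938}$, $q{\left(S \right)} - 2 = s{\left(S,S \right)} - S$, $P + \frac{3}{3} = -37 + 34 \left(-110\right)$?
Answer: $\frac{20666623091}{129676113393} \approx 0.15937$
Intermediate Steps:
$P = -3778$ ($P = -1 + \left(-37 + 34 \left(-110\right)\right) = -1 - 3777 = -3778$)
$q{\left(S \right)} = 2$ ($q{\left(S \right)} = 2 + \left(S - S\right) = 2 + 0 = 2$)
$y = - \frac{21469776}{10934827}$ ($y = \left(-6075\right) \frac{1}{11049} - \frac{4197}{2969} = - \frac{2025}{3683} - \frac{4197}{2969} = - \frac{21469776}{10934827} \approx -1.9634$)
$\frac{y + P}{\left(-5616 - 18104\right) + q{\left(4 \right)}} = \frac{- \frac{21469776}{10934827} - 3778}{\left(-5616 - 18104\right) + 2} = - \frac{41333246182}{10934827 \left(\left(-5616 - 18104\right) + 2\right)} = - \frac{41333246182}{10934827 \left(-23720 + 2\right)} = - \frac{41333246182}{10934827 \left(-23718\right)} = \left(- \frac{41333246182}{10934827}\right) \left(- \frac{1}{23718}\right) = \frac{20666623091}{129676113393}$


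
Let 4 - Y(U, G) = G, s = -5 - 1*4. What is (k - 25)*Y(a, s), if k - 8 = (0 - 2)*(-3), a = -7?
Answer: -143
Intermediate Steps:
s = -9 (s = -5 - 4 = -9)
Y(U, G) = 4 - G
k = 14 (k = 8 + (0 - 2)*(-3) = 8 - 2*(-3) = 8 + 6 = 14)
(k - 25)*Y(a, s) = (14 - 25)*(4 - 1*(-9)) = -11*(4 + 9) = -11*13 = -143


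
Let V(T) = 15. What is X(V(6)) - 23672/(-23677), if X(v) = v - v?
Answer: 23672/23677 ≈ 0.99979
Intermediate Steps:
X(v) = 0
X(V(6)) - 23672/(-23677) = 0 - 23672/(-23677) = 0 - 23672*(-1)/23677 = 0 - 1*(-23672/23677) = 0 + 23672/23677 = 23672/23677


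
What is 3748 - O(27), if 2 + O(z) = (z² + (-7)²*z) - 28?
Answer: 1726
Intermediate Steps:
O(z) = -30 + z² + 49*z (O(z) = -2 + ((z² + (-7)²*z) - 28) = -2 + ((z² + 49*z) - 28) = -2 + (-28 + z² + 49*z) = -30 + z² + 49*z)
3748 - O(27) = 3748 - (-30 + 27² + 49*27) = 3748 - (-30 + 729 + 1323) = 3748 - 1*2022 = 3748 - 2022 = 1726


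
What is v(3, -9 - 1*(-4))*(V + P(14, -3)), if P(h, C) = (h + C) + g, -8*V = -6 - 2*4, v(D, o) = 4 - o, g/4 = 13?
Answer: 2331/4 ≈ 582.75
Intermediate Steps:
g = 52 (g = 4*13 = 52)
V = 7/4 (V = -(-6 - 2*4)/8 = -(-6 - 8)/8 = -1/8*(-14) = 7/4 ≈ 1.7500)
P(h, C) = 52 + C + h (P(h, C) = (h + C) + 52 = (C + h) + 52 = 52 + C + h)
v(3, -9 - 1*(-4))*(V + P(14, -3)) = (4 - (-9 - 1*(-4)))*(7/4 + (52 - 3 + 14)) = (4 - (-9 + 4))*(7/4 + 63) = (4 - 1*(-5))*(259/4) = (4 + 5)*(259/4) = 9*(259/4) = 2331/4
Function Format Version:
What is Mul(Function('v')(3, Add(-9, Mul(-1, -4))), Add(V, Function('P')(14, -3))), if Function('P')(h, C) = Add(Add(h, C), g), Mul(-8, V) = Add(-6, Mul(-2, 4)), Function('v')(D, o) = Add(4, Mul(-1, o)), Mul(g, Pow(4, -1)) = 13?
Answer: Rational(2331, 4) ≈ 582.75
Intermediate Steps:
g = 52 (g = Mul(4, 13) = 52)
V = Rational(7, 4) (V = Mul(Rational(-1, 8), Add(-6, Mul(-2, 4))) = Mul(Rational(-1, 8), Add(-6, -8)) = Mul(Rational(-1, 8), -14) = Rational(7, 4) ≈ 1.7500)
Function('P')(h, C) = Add(52, C, h) (Function('P')(h, C) = Add(Add(h, C), 52) = Add(Add(C, h), 52) = Add(52, C, h))
Mul(Function('v')(3, Add(-9, Mul(-1, -4))), Add(V, Function('P')(14, -3))) = Mul(Add(4, Mul(-1, Add(-9, Mul(-1, -4)))), Add(Rational(7, 4), Add(52, -3, 14))) = Mul(Add(4, Mul(-1, Add(-9, 4))), Add(Rational(7, 4), 63)) = Mul(Add(4, Mul(-1, -5)), Rational(259, 4)) = Mul(Add(4, 5), Rational(259, 4)) = Mul(9, Rational(259, 4)) = Rational(2331, 4)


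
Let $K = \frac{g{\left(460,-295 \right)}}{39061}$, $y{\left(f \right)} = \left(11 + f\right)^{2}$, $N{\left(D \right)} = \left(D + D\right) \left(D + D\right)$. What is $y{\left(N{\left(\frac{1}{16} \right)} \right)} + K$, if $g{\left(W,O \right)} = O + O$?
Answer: $\frac{19411876885}{159993856} \approx 121.33$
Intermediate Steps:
$g{\left(W,O \right)} = 2 O$
$N{\left(D \right)} = 4 D^{2}$ ($N{\left(D \right)} = 2 D 2 D = 4 D^{2}$)
$K = - \frac{590}{39061}$ ($K = \frac{2 \left(-295\right)}{39061} = \left(-590\right) \frac{1}{39061} = - \frac{590}{39061} \approx -0.015105$)
$y{\left(N{\left(\frac{1}{16} \right)} \right)} + K = \left(11 + 4 \left(\frac{1}{16}\right)^{2}\right)^{2} - \frac{590}{39061} = \left(11 + \frac{4}{256}\right)^{2} - \frac{590}{39061} = \left(11 + 4 \cdot \frac{1}{256}\right)^{2} - \frac{590}{39061} = \left(11 + \frac{1}{64}\right)^{2} - \frac{590}{39061} = \left(\frac{705}{64}\right)^{2} - \frac{590}{39061} = \frac{497025}{4096} - \frac{590}{39061} = \frac{19411876885}{159993856}$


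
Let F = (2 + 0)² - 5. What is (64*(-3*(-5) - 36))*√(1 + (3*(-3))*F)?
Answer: -1344*√10 ≈ -4250.1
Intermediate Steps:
F = -1 (F = 2² - 5 = 4 - 5 = -1)
(64*(-3*(-5) - 36))*√(1 + (3*(-3))*F) = (64*(-3*(-5) - 36))*√(1 + (3*(-3))*(-1)) = (64*(15 - 36))*√(1 - 9*(-1)) = (64*(-21))*√(1 + 9) = -1344*√10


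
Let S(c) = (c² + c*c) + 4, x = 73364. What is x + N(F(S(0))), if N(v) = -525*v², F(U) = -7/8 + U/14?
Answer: 32785397/448 ≈ 73182.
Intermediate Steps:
S(c) = 4 + 2*c² (S(c) = (c² + c²) + 4 = 2*c² + 4 = 4 + 2*c²)
F(U) = -7/8 + U/14 (F(U) = -7*⅛ + U*(1/14) = -7/8 + U/14)
x + N(F(S(0))) = 73364 - 525*(-7/8 + (4 + 2*0²)/14)² = 73364 - 525*(-7/8 + (4 + 2*0)/14)² = 73364 - 525*(-7/8 + (4 + 0)/14)² = 73364 - 525*(-7/8 + (1/14)*4)² = 73364 - 525*(-7/8 + 2/7)² = 73364 - 525*(-33/56)² = 73364 - 525*1089/3136 = 73364 - 81675/448 = 32785397/448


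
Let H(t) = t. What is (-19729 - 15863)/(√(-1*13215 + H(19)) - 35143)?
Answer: 416936552/411681215 + 23728*I*√3299/411681215 ≈ 1.0128 + 0.0033105*I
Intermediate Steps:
(-19729 - 15863)/(√(-1*13215 + H(19)) - 35143) = (-19729 - 15863)/(√(-1*13215 + 19) - 35143) = -35592/(√(-13215 + 19) - 35143) = -35592/(√(-13196) - 35143) = -35592/(2*I*√3299 - 35143) = -35592/(-35143 + 2*I*√3299)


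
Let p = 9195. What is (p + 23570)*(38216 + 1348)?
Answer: 1296314460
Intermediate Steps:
(p + 23570)*(38216 + 1348) = (9195 + 23570)*(38216 + 1348) = 32765*39564 = 1296314460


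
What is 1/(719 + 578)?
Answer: 1/1297 ≈ 0.00077101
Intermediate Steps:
1/(719 + 578) = 1/1297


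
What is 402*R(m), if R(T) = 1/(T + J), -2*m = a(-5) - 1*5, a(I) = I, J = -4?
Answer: 402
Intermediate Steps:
m = 5 (m = -(-5 - 1*5)/2 = -(-5 - 5)/2 = -1/2*(-10) = 5)
R(T) = 1/(-4 + T) (R(T) = 1/(T - 4) = 1/(-4 + T))
402*R(m) = 402/(-4 + 5) = 402/1 = 402*1 = 402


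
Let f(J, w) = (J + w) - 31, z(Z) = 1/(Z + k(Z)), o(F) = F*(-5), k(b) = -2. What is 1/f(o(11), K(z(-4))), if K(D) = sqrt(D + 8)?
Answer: -516/44329 - sqrt(282)/44329 ≈ -0.012019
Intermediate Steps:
o(F) = -5*F
z(Z) = 1/(-2 + Z) (z(Z) = 1/(Z - 2) = 1/(-2 + Z))
K(D) = sqrt(8 + D)
f(J, w) = -31 + J + w
1/f(o(11), K(z(-4))) = 1/(-31 - 5*11 + sqrt(8 + 1/(-2 - 4))) = 1/(-31 - 55 + sqrt(8 + 1/(-6))) = 1/(-31 - 55 + sqrt(8 - 1/6)) = 1/(-31 - 55 + sqrt(47/6)) = 1/(-31 - 55 + sqrt(282)/6) = 1/(-86 + sqrt(282)/6)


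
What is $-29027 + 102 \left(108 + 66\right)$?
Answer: $-11279$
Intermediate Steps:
$-29027 + 102 \left(108 + 66\right) = -29027 + 102 \cdot 174 = -29027 + 17748 = -11279$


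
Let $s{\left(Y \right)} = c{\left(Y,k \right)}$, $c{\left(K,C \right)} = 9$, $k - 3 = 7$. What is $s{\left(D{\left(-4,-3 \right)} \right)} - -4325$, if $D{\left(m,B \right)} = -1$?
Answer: $4334$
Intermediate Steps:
$k = 10$ ($k = 3 + 7 = 10$)
$s{\left(Y \right)} = 9$
$s{\left(D{\left(-4,-3 \right)} \right)} - -4325 = 9 - -4325 = 9 + 4325 = 4334$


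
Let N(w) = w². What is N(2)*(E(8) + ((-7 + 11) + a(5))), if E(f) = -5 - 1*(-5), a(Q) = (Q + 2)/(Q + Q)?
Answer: 94/5 ≈ 18.800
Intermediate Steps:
a(Q) = (2 + Q)/(2*Q) (a(Q) = (2 + Q)/((2*Q)) = (2 + Q)*(1/(2*Q)) = (2 + Q)/(2*Q))
E(f) = 0 (E(f) = -5 + 5 = 0)
N(2)*(E(8) + ((-7 + 11) + a(5))) = 2²*(0 + ((-7 + 11) + (½)*(2 + 5)/5)) = 4*(0 + (4 + (½)*(⅕)*7)) = 4*(0 + (4 + 7/10)) = 4*(0 + 47/10) = 4*(47/10) = 94/5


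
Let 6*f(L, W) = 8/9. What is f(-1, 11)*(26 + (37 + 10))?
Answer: 292/27 ≈ 10.815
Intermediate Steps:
f(L, W) = 4/27 (f(L, W) = (8/9)/6 = (8*(⅑))/6 = (⅙)*(8/9) = 4/27)
f(-1, 11)*(26 + (37 + 10)) = 4*(26 + (37 + 10))/27 = 4*(26 + 47)/27 = (4/27)*73 = 292/27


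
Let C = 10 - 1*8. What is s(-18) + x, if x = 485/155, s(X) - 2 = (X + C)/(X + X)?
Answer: 1555/279 ≈ 5.5735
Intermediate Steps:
C = 2 (C = 10 - 8 = 2)
s(X) = 2 + (2 + X)/(2*X) (s(X) = 2 + (X + 2)/(X + X) = 2 + (2 + X)/((2*X)) = 2 + (2 + X)*(1/(2*X)) = 2 + (2 + X)/(2*X))
x = 97/31 (x = 485*(1/155) = 97/31 ≈ 3.1290)
s(-18) + x = (5/2 + 1/(-18)) + 97/31 = (5/2 - 1/18) + 97/31 = 22/9 + 97/31 = 1555/279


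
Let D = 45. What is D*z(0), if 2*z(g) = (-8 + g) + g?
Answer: -180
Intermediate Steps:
z(g) = -4 + g (z(g) = ((-8 + g) + g)/2 = (-8 + 2*g)/2 = -4 + g)
D*z(0) = 45*(-4 + 0) = 45*(-4) = -180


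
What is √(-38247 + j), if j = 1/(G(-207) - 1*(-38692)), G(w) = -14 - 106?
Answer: I*√14225963837969/19286 ≈ 195.57*I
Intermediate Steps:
G(w) = -120
j = 1/38572 (j = 1/(-120 - 1*(-38692)) = 1/(-120 + 38692) = 1/38572 ≈ 2.5926e-5)
√(-38247 + j) = √(-38247 + 1/38572) = √(-1475263283/38572) = I*√14225963837969/19286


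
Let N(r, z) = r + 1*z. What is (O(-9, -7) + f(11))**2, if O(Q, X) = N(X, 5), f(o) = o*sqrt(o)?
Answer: 1335 - 44*sqrt(11) ≈ 1189.1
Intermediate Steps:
f(o) = o**(3/2)
N(r, z) = r + z
O(Q, X) = 5 + X (O(Q, X) = X + 5 = 5 + X)
(O(-9, -7) + f(11))**2 = ((5 - 7) + 11**(3/2))**2 = (-2 + 11*sqrt(11))**2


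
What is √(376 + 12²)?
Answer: 2*√130 ≈ 22.803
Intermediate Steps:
√(376 + 12²) = √(376 + 144) = √520 = 2*√130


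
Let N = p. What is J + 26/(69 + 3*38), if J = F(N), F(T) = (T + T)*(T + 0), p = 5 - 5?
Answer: 26/183 ≈ 0.14208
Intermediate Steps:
p = 0
N = 0
F(T) = 2*T² (F(T) = (2*T)*T = 2*T²)
J = 0 (J = 2*0² = 2*0 = 0)
J + 26/(69 + 3*38) = 0 + 26/(69 + 3*38) = 0 + 26/(69 + 114) = 0 + 26/183 = 26/183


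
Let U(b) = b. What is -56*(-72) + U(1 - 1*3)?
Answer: 4030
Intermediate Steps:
-56*(-72) + U(1 - 1*3) = -56*(-72) + (1 - 1*3) = 4032 + (1 - 3) = 4032 - 2 = 4030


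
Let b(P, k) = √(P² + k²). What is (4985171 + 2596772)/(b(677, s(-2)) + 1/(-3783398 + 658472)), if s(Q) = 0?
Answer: 23693010811218/2115574901 ≈ 11199.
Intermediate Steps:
(4985171 + 2596772)/(b(677, s(-2)) + 1/(-3783398 + 658472)) = (4985171 + 2596772)/(√(677² + 0²) + 1/(-3783398 + 658472)) = 7581943/(√(458329 + 0) + 1/(-3124926)) = 7581943/(√458329 - 1/3124926) = 7581943/(677 - 1/3124926) = 7581943/(2115574901/3124926) = 7581943*(3124926/2115574901) = 23693010811218/2115574901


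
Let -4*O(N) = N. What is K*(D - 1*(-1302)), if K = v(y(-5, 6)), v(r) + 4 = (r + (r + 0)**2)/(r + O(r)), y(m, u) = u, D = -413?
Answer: 14224/3 ≈ 4741.3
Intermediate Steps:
O(N) = -N/4
v(r) = -4 + 4*(r + r**2)/(3*r) (v(r) = -4 + (r + (r + 0)**2)/(r - r/4) = -4 + (r + r**2)/((3*r/4)) = -4 + (r + r**2)*(4/(3*r)) = -4 + 4*(r + r**2)/(3*r))
K = 16/3 (K = -8/3 + (4/3)*6 = -8/3 + 8 = 16/3 ≈ 5.3333)
K*(D - 1*(-1302)) = 16*(-413 - 1*(-1302))/3 = 16*(-413 + 1302)/3 = (16/3)*889 = 14224/3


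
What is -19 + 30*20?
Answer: 581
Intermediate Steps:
-19 + 30*20 = -19 + 600 = 581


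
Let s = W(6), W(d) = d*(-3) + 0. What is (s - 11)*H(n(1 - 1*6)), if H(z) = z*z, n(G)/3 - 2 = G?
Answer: -2349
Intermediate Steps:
W(d) = -3*d (W(d) = -3*d + 0 = -3*d)
n(G) = 6 + 3*G
H(z) = z²
s = -18 (s = -3*6 = -18)
(s - 11)*H(n(1 - 1*6)) = (-18 - 11)*(6 + 3*(1 - 1*6))² = -29*(6 + 3*(1 - 6))² = -29*(6 + 3*(-5))² = -29*(6 - 15)² = -29*(-9)² = -29*81 = -2349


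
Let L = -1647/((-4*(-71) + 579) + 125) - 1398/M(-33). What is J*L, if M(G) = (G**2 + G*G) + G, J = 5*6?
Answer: -378003/5434 ≈ -69.563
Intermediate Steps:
J = 30
M(G) = G + 2*G**2 (M(G) = (G**2 + G**2) + G = 2*G**2 + G = G + 2*G**2)
L = -126001/54340 (L = -1647/((-4*(-71) + 579) + 125) - 1398*(-1/(33*(1 + 2*(-33)))) = -1647/((284 + 579) + 125) - 1398*(-1/(33*(1 - 66))) = -1647/(863 + 125) - 1398/((-33*(-65))) = -1647/988 - 1398/2145 = -1647*1/988 - 1398*1/2145 = -1647/988 - 466/715 = -126001/54340 ≈ -2.3188)
J*L = 30*(-126001/54340) = -378003/5434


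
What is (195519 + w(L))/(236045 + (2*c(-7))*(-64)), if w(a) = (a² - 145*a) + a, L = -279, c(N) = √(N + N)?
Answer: 24669535040/18572490467 + 13377536*I*√14/18572490467 ≈ 1.3283 + 0.0026951*I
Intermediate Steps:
c(N) = √2*√N (c(N) = √(2*N) = √2*√N)
w(a) = a² - 144*a
(195519 + w(L))/(236045 + (2*c(-7))*(-64)) = (195519 - 279*(-144 - 279))/(236045 + (2*(√2*√(-7)))*(-64)) = (195519 - 279*(-423))/(236045 + (2*(√2*(I*√7)))*(-64)) = (195519 + 118017)/(236045 + (2*(I*√14))*(-64)) = 313536/(236045 + (2*I*√14)*(-64)) = 313536/(236045 - 128*I*√14)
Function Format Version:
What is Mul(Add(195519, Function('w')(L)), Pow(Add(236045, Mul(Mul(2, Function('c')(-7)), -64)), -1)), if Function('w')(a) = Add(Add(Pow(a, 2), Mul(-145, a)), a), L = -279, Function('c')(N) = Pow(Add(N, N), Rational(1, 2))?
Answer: Add(Rational(24669535040, 18572490467), Mul(Rational(13377536, 18572490467), I, Pow(14, Rational(1, 2)))) ≈ Add(1.3283, Mul(0.0026951, I))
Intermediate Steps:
Function('c')(N) = Mul(Pow(2, Rational(1, 2)), Pow(N, Rational(1, 2))) (Function('c')(N) = Pow(Mul(2, N), Rational(1, 2)) = Mul(Pow(2, Rational(1, 2)), Pow(N, Rational(1, 2))))
Function('w')(a) = Add(Pow(a, 2), Mul(-144, a))
Mul(Add(195519, Function('w')(L)), Pow(Add(236045, Mul(Mul(2, Function('c')(-7)), -64)), -1)) = Mul(Add(195519, Mul(-279, Add(-144, -279))), Pow(Add(236045, Mul(Mul(2, Mul(Pow(2, Rational(1, 2)), Pow(-7, Rational(1, 2)))), -64)), -1)) = Mul(Add(195519, Mul(-279, -423)), Pow(Add(236045, Mul(Mul(2, Mul(Pow(2, Rational(1, 2)), Mul(I, Pow(7, Rational(1, 2))))), -64)), -1)) = Mul(Add(195519, 118017), Pow(Add(236045, Mul(Mul(2, Mul(I, Pow(14, Rational(1, 2)))), -64)), -1)) = Mul(313536, Pow(Add(236045, Mul(Mul(2, I, Pow(14, Rational(1, 2))), -64)), -1)) = Mul(313536, Pow(Add(236045, Mul(-128, I, Pow(14, Rational(1, 2)))), -1))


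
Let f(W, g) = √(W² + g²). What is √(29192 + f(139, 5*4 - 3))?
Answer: √(29192 + √19610) ≈ 171.27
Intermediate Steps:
√(29192 + f(139, 5*4 - 3)) = √(29192 + √(139² + (5*4 - 3)²)) = √(29192 + √(19321 + (20 - 3)²)) = √(29192 + √(19321 + 17²)) = √(29192 + √(19321 + 289)) = √(29192 + √19610)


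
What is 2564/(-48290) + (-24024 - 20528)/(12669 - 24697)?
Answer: 265072036/72604015 ≈ 3.6509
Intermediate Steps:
2564/(-48290) + (-24024 - 20528)/(12669 - 24697) = 2564*(-1/48290) - 44552/(-12028) = -1282/24145 - 44552*(-1/12028) = -1282/24145 + 11138/3007 = 265072036/72604015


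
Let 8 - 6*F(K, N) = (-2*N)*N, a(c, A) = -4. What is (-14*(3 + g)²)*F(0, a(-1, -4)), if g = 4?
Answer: -13720/3 ≈ -4573.3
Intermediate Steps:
F(K, N) = 4/3 + N²/3 (F(K, N) = 4/3 - (-2*N)*N/6 = 4/3 - (-1)*N²/3 = 4/3 + N²/3)
(-14*(3 + g)²)*F(0, a(-1, -4)) = (-14*(3 + 4)²)*(4/3 + (⅓)*(-4)²) = (-14*7²)*(4/3 + (⅓)*16) = (-14*49)*(4/3 + 16/3) = -686*20/3 = -13720/3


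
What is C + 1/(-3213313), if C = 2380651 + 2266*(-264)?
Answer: 5727495850650/3213313 ≈ 1.7824e+6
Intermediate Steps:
C = 1782427 (C = 2380651 - 598224 = 1782427)
C + 1/(-3213313) = 1782427 + 1/(-3213313) = 1782427 - 1/3213313 = 5727495850650/3213313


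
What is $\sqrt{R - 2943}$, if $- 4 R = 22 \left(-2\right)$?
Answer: $2 i \sqrt{733} \approx 54.148 i$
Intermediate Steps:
$R = 11$ ($R = - \frac{22 \left(-2\right)}{4} = \left(- \frac{1}{4}\right) \left(-44\right) = 11$)
$\sqrt{R - 2943} = \sqrt{11 - 2943} = \sqrt{-2932} = 2 i \sqrt{733}$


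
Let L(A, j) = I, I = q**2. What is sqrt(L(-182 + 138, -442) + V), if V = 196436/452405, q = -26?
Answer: 2*sqrt(34611495157370)/452405 ≈ 26.008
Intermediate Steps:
I = 676 (I = (-26)**2 = 676)
L(A, j) = 676
V = 196436/452405 (V = 196436*(1/452405) = 196436/452405 ≈ 0.43420)
sqrt(L(-182 + 138, -442) + V) = sqrt(676 + 196436/452405) = sqrt(306022216/452405) = 2*sqrt(34611495157370)/452405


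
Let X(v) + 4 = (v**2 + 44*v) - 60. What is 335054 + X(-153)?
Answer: 351667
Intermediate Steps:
X(v) = -64 + v**2 + 44*v (X(v) = -4 + ((v**2 + 44*v) - 60) = -4 + (-60 + v**2 + 44*v) = -64 + v**2 + 44*v)
335054 + X(-153) = 335054 + (-64 + (-153)**2 + 44*(-153)) = 335054 + (-64 + 23409 - 6732) = 335054 + 16613 = 351667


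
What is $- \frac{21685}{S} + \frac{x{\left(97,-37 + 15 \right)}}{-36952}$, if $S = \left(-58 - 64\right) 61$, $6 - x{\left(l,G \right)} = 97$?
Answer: $\frac{400990671}{137498392} \approx 2.9163$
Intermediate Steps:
$x{\left(l,G \right)} = -91$ ($x{\left(l,G \right)} = 6 - 97 = -91$)
$S = -7442$ ($S = \left(-122\right) 61 = -7442$)
$- \frac{21685}{S} + \frac{x{\left(97,-37 + 15 \right)}}{-36952} = - \frac{21685}{-7442} - \frac{91}{-36952} = \left(-21685\right) \left(- \frac{1}{7442}\right) - - \frac{91}{36952} = \frac{21685}{7442} + \frac{91}{36952} = \frac{400990671}{137498392}$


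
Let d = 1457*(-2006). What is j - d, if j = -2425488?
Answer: 497254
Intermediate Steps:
d = -2922742
j - d = -2425488 - 1*(-2922742) = -2425488 + 2922742 = 497254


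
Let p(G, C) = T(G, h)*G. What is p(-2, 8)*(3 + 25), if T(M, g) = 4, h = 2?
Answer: -224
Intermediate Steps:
p(G, C) = 4*G
p(-2, 8)*(3 + 25) = (4*(-2))*(3 + 25) = -8*28 = -224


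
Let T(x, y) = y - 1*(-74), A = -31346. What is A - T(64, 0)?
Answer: -31420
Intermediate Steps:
T(x, y) = 74 + y (T(x, y) = y + 74 = 74 + y)
A - T(64, 0) = -31346 - (74 + 0) = -31346 - 1*74 = -31346 - 74 = -31420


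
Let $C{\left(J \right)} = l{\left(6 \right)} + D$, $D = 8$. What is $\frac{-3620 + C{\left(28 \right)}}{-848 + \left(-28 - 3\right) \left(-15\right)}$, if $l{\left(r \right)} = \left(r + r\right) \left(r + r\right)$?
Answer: $\frac{3468}{383} \approx 9.0548$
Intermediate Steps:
$l{\left(r \right)} = 4 r^{2}$ ($l{\left(r \right)} = 2 r 2 r = 4 r^{2}$)
$C{\left(J \right)} = 152$ ($C{\left(J \right)} = 4 \cdot 6^{2} + 8 = 4 \cdot 36 + 8 = 144 + 8 = 152$)
$\frac{-3620 + C{\left(28 \right)}}{-848 + \left(-28 - 3\right) \left(-15\right)} = \frac{-3620 + 152}{-848 + \left(-28 - 3\right) \left(-15\right)} = - \frac{3468}{-848 - -465} = - \frac{3468}{-848 + 465} = - \frac{3468}{-383} = \left(-3468\right) \left(- \frac{1}{383}\right) = \frac{3468}{383}$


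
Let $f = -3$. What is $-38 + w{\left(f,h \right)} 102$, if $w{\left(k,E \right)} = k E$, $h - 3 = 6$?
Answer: $-2792$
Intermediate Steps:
$h = 9$ ($h = 3 + 6 = 9$)
$w{\left(k,E \right)} = E k$
$-38 + w{\left(f,h \right)} 102 = -38 + 9 \left(-3\right) 102 = -38 - 2754 = -2792$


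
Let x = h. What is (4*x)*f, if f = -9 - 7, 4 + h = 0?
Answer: 256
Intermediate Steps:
h = -4 (h = -4 + 0 = -4)
x = -4
f = -16
(4*x)*f = (4*(-4))*(-16) = -16*(-16) = 256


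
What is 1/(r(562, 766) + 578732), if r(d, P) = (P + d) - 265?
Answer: 1/579795 ≈ 1.7247e-6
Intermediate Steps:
r(d, P) = -265 + P + d
1/(r(562, 766) + 578732) = 1/((-265 + 766 + 562) + 578732) = 1/(1063 + 578732) = 1/579795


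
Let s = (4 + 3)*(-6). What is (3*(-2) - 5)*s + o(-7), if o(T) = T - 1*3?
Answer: 452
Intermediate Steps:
o(T) = -3 + T (o(T) = T - 3 = -3 + T)
s = -42 (s = 7*(-6) = -42)
(3*(-2) - 5)*s + o(-7) = (3*(-2) - 5)*(-42) + (-3 - 7) = (-6 - 5)*(-42) - 10 = -11*(-42) - 10 = 462 - 10 = 452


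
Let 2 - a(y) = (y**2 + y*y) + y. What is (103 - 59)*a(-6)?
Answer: -2816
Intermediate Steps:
a(y) = 2 - y - 2*y**2 (a(y) = 2 - ((y**2 + y*y) + y) = 2 - ((y**2 + y**2) + y) = 2 - (2*y**2 + y) = 2 - (y + 2*y**2) = 2 + (-y - 2*y**2) = 2 - y - 2*y**2)
(103 - 59)*a(-6) = (103 - 59)*(2 - 1*(-6) - 2*(-6)**2) = 44*(2 + 6 - 2*36) = 44*(2 + 6 - 72) = 44*(-64) = -2816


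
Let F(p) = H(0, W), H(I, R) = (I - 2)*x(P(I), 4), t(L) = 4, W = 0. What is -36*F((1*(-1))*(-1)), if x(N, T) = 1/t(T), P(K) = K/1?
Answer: 18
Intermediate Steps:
P(K) = K (P(K) = K*1 = K)
x(N, T) = ¼ (x(N, T) = 1/4 = ¼)
H(I, R) = -½ + I/4 (H(I, R) = (I - 2)*(¼) = (-2 + I)*(¼) = -½ + I/4)
F(p) = -½ (F(p) = -½ + (¼)*0 = -½ + 0 = -½)
-36*F((1*(-1))*(-1)) = -36*(-½) = 18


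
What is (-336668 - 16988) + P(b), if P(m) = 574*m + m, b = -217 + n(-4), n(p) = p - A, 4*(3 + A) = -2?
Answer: -957437/2 ≈ -4.7872e+5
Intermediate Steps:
A = -7/2 (A = -3 + (¼)*(-2) = -3 - ½ = -7/2 ≈ -3.5000)
n(p) = 7/2 + p (n(p) = p - 1*(-7/2) = p + 7/2 = 7/2 + p)
b = -435/2 (b = -217 + (7/2 - 4) = -217 - ½ = -435/2 ≈ -217.50)
P(m) = 575*m
(-336668 - 16988) + P(b) = (-336668 - 16988) + 575*(-435/2) = -353656 - 250125/2 = -957437/2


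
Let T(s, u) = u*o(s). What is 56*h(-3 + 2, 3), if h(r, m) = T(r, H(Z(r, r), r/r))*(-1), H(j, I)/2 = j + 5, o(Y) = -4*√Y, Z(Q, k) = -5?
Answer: 0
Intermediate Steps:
H(j, I) = 10 + 2*j (H(j, I) = 2*(j + 5) = 2*(5 + j) = 10 + 2*j)
T(s, u) = -4*u*√s (T(s, u) = u*(-4*√s) = -4*u*√s)
h(r, m) = 0 (h(r, m) = -4*(10 + 2*(-5))*√r*(-1) = -4*(10 - 10)*√r*(-1) = -4*0*√r*(-1) = 0*(-1) = 0)
56*h(-3 + 2, 3) = 56*0 = 0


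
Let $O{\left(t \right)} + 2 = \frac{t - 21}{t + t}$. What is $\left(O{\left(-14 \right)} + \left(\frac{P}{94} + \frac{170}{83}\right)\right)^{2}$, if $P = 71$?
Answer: $\frac{1026753849}{243484816} \approx 4.2169$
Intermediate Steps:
$O{\left(t \right)} = -2 + \frac{-21 + t}{2 t}$ ($O{\left(t \right)} = -2 + \frac{t - 21}{t + t} = -2 + \frac{-21 + t}{2 t}$)
$\left(O{\left(-14 \right)} + \left(\frac{P}{94} + \frac{170}{83}\right)\right)^{2} = \left(\frac{3 \left(-7 - -14\right)}{2 \left(-14\right)} + \left(\frac{71}{94} + \frac{170}{83}\right)\right)^{2} = \left(\frac{3}{2} \left(- \frac{1}{14}\right) \left(-7 + 14\right) + \left(71 \cdot \frac{1}{94} + 170 \cdot \frac{1}{83}\right)\right)^{2} = \left(\frac{3}{2} \left(- \frac{1}{14}\right) 7 + \left(\frac{71}{94} + \frac{170}{83}\right)\right)^{2} = \left(- \frac{3}{4} + \frac{21873}{7802}\right)^{2} = \left(\frac{32043}{15604}\right)^{2} = \frac{1026753849}{243484816}$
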